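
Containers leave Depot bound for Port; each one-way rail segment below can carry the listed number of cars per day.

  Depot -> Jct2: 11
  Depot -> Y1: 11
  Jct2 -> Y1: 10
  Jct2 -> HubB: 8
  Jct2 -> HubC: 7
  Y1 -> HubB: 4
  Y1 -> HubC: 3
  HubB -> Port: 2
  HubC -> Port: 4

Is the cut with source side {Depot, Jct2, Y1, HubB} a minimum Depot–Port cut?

No — its capacity is 12, but the minimum cut has capacity 6.

Given cut capacity: 7 + 3 + 2 = 12.
Augment Depot→Jct2→HubB→Port: bottleneck 2, flow now 2.
Augment Depot→Jct2→HubC→Port: bottleneck 4, flow now 6.
No augmenting path remains; maximum flow = 6.
In the residual graph, reachable from Depot: {Depot, Jct2, Y1, HubB, HubC}.
Min-cut edges: HubB→Port (2), HubC→Port (4); capacity 2 + 4 = 6.
Cut capacity 12 exceeds the max flow 6, so it is not minimum.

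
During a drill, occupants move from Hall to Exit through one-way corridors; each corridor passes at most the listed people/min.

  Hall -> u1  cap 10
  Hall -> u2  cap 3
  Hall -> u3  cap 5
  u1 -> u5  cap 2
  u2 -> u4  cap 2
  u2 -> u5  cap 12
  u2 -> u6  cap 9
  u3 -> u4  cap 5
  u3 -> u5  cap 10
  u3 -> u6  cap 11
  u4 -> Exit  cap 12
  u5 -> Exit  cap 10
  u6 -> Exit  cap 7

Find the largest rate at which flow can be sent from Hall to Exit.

10

Augment Hall→u1→u5→Exit: bottleneck 2, flow now 2.
Augment Hall→u2→u4→Exit: bottleneck 2, flow now 4.
Augment Hall→u2→u5→Exit: bottleneck 1, flow now 5.
Augment Hall→u3→u4→Exit: bottleneck 5, flow now 10.
No augmenting path remains; maximum flow = 10.
In the residual graph, reachable from Hall: {Hall, u1}.
Min-cut edges: Hall→u2 (3), Hall→u3 (5), u1→u5 (2); capacity 3 + 5 + 2 = 10.
This cut is saturated, so no flow can exceed 10.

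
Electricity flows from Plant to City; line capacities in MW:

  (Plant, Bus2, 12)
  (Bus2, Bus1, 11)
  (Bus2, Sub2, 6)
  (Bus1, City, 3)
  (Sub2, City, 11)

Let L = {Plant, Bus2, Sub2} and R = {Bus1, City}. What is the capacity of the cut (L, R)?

Edges leaving {Plant, Bus2, Sub2}: Bus2→Bus1 (11), Sub2→City (11).
Cut capacity = 11 + 11 = 22.

22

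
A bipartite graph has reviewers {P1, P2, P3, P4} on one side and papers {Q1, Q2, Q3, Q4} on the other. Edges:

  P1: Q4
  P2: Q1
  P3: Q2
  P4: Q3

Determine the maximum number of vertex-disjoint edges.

Unit-capacity flow: source→left, listed edges, right→sink; max matching = max flow.
Augmenting path P1→Q4 (+1); matched 1.
Augmenting path P2→Q1 (+1); matched 2.
Augmenting path P3→Q2 (+1); matched 3.
Augmenting path P4→Q3 (+1); matched 4.
No augmenting path remains; maximum matching = 4.
König certificate: {P1, P2, P3, P4} is a vertex cover of size 4 (every listed pair touches it), so no matching can be larger.

4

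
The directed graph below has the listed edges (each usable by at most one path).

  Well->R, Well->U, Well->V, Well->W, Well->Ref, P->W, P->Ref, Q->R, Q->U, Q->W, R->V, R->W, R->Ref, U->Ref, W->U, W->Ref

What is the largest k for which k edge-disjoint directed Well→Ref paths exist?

4

Assign every edge capacity 1; by Menger, the answer equals the max flow.
Path Well→Ref (+1); total 1.
Path Well→R→Ref (+1); total 2.
Path Well→U→Ref (+1); total 3.
Path Well→W→Ref (+1); total 4.
No residual Well→Ref path; max flow = 4.
Certifying cut of size 4: {Well→R, Well→Ref, Well→U, Well→W}.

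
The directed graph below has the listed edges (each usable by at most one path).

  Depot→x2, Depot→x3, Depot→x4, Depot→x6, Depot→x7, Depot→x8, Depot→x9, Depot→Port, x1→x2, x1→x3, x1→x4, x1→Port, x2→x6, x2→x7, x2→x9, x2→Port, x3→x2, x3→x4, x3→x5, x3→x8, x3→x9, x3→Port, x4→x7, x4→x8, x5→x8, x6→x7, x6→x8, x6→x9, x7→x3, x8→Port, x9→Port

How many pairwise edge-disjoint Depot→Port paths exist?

Assign every edge capacity 1; by Menger, the answer equals the max flow.
Path Depot→Port (+1); total 1.
Path Depot→x2→Port (+1); total 2.
Path Depot→x3→Port (+1); total 3.
Path Depot→x8→Port (+1); total 4.
Path Depot→x9→Port (+1); total 5.
No residual Depot→Port path; max flow = 5.
Certifying cut of size 5: {Depot→Port, x2→Port, x3→Port, x8→Port, x9→Port}.

5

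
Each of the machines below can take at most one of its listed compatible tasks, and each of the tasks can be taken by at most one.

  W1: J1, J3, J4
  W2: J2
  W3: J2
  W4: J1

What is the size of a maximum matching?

3

Unit-capacity flow: source→left, listed edges, right→sink; max matching = max flow.
Augmenting path W1→J1 (+1); matched 1.
Augmenting path W2→J2 (+1); matched 2.
Augmenting path W4→J1→W1→J3 (+1); matched 3.
No augmenting path remains; maximum matching = 3.
König certificate: {W1, W4, J2} is a vertex cover of size 3 (every listed pair touches it), so no matching can be larger.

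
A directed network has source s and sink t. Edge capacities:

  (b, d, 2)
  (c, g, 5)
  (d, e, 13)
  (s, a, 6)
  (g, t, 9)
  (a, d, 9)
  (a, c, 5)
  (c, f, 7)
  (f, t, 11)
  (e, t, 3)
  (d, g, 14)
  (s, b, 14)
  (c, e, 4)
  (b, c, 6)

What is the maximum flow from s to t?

14

Augment s→a→c→e→t: bottleneck 3, flow now 3.
Augment s→a→c→f→t: bottleneck 2, flow now 5.
Augment s→a→d→g→t: bottleneck 1, flow now 6.
Augment s→b→c→f→t: bottleneck 5, flow now 11.
Augment s→b→c→g→t: bottleneck 1, flow now 12.
Augment s→b→d→g→t: bottleneck 2, flow now 14.
No augmenting path remains; maximum flow = 14.
In the residual graph, reachable from s: {s, b}.
Min-cut edges: s→a (6), b→c (6), b→d (2); capacity 6 + 6 + 2 = 14.
This cut is saturated, so no flow can exceed 14.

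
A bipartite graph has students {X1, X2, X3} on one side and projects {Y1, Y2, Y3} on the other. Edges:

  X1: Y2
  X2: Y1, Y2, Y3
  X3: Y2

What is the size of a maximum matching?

Unit-capacity flow: source→left, listed edges, right→sink; max matching = max flow.
Augmenting path X1→Y2 (+1); matched 1.
Augmenting path X2→Y1 (+1); matched 2.
No augmenting path remains; maximum matching = 2.
König certificate: {X2, Y2} is a vertex cover of size 2 (every listed pair touches it), so no matching can be larger.

2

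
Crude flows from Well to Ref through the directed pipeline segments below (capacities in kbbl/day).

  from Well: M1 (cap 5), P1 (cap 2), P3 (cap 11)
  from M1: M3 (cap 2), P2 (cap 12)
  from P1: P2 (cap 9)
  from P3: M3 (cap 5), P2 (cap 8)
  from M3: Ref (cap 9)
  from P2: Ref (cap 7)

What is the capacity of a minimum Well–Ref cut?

Augment Well→M1→M3→Ref: bottleneck 2, flow now 2.
Augment Well→M1→P2→Ref: bottleneck 3, flow now 5.
Augment Well→P1→P2→Ref: bottleneck 2, flow now 7.
Augment Well→P3→M3→Ref: bottleneck 5, flow now 12.
Augment Well→P3→P2→Ref: bottleneck 2, flow now 14.
No augmenting path remains; maximum flow = 14.
By max-flow min-cut, the minimum cut capacity equals the max flow.
In the residual graph, reachable from Well: {Well, M1, P1, P3, P2}.
Min-cut edges: M1→M3 (2), P3→M3 (5), P2→Ref (7); capacity 2 + 5 + 7 = 14.

14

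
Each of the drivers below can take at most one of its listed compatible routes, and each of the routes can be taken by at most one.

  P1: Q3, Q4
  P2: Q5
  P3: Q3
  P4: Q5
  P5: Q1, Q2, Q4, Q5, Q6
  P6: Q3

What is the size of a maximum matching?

4

Unit-capacity flow: source→left, listed edges, right→sink; max matching = max flow.
Augmenting path P1→Q3 (+1); matched 1.
Augmenting path P2→Q5 (+1); matched 2.
Augmenting path P5→Q1 (+1); matched 3.
Augmenting path P3→Q3→P1→Q4 (+1); matched 4.
No augmenting path remains; maximum matching = 4.
König certificate: {P1, P5, Q3, Q5} is a vertex cover of size 4 (every listed pair touches it), so no matching can be larger.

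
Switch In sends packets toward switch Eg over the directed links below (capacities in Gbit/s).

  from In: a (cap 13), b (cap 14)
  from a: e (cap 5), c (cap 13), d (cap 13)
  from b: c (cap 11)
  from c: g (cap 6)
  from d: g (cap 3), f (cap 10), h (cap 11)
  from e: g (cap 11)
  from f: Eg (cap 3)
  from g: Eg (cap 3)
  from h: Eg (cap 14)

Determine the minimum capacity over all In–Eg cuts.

Augment In→a→c→g→Eg: bottleneck 3, flow now 3.
Augment In→a→d→f→Eg: bottleneck 3, flow now 6.
Augment In→a→d→h→Eg: bottleneck 7, flow now 13.
Augment In→b→c→a→d→h→Eg: bottleneck 3, flow now 16. (uses reverse residual edge)
No augmenting path remains; maximum flow = 16.
By max-flow min-cut, the minimum cut capacity equals the max flow.
In the residual graph, reachable from In: {In, b, c, g}.
Min-cut edges: In→a (13), g→Eg (3); capacity 13 + 3 = 16.

16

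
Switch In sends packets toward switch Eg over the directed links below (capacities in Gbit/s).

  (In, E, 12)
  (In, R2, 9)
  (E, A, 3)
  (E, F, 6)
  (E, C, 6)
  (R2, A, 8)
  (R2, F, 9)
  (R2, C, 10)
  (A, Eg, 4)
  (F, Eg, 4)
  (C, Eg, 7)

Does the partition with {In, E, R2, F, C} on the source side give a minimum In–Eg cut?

No — its capacity is 22, but the minimum cut has capacity 15.

Given cut capacity: 3 + 8 + 4 + 7 = 22.
Augment In→E→A→Eg: bottleneck 3, flow now 3.
Augment In→E→F→Eg: bottleneck 4, flow now 7.
Augment In→E→C→Eg: bottleneck 5, flow now 12.
Augment In→R2→A→Eg: bottleneck 1, flow now 13.
Augment In→R2→C→Eg: bottleneck 2, flow now 15.
No augmenting path remains; maximum flow = 15.
In the residual graph, reachable from In: {In, E, R2, A, F, C}.
Min-cut edges: A→Eg (4), F→Eg (4), C→Eg (7); capacity 4 + 4 + 7 = 15.
Cut capacity 22 exceeds the max flow 15, so it is not minimum.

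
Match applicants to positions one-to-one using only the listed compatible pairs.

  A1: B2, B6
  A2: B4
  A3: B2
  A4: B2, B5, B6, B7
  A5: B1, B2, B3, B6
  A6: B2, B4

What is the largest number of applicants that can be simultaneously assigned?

Unit-capacity flow: source→left, listed edges, right→sink; max matching = max flow.
Augmenting path A1→B2 (+1); matched 1.
Augmenting path A2→B4 (+1); matched 2.
Augmenting path A4→B5 (+1); matched 3.
Augmenting path A5→B1 (+1); matched 4.
Augmenting path A3→B2→A1→B6 (+1); matched 5.
No augmenting path remains; maximum matching = 5.
König certificate: {A1, A4, A5, B2, B4} is a vertex cover of size 5 (every listed pair touches it), so no matching can be larger.

5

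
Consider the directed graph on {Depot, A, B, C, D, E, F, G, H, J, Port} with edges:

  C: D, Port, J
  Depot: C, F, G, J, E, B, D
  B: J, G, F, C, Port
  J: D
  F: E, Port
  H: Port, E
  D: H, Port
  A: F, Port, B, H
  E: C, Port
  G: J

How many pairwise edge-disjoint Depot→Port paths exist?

6

Assign every edge capacity 1; by Menger, the answer equals the max flow.
Path Depot→B→Port (+1); total 1.
Path Depot→C→Port (+1); total 2.
Path Depot→D→Port (+1); total 3.
Path Depot→E→Port (+1); total 4.
Path Depot→F→Port (+1); total 5.
Path Depot→J→D→H→Port (+1); total 6.
No residual Depot→Port path; max flow = 6.
Certifying cut of size 6: {Depot→B, Depot→C, Depot→D, Depot→E, Depot→F, J→D}.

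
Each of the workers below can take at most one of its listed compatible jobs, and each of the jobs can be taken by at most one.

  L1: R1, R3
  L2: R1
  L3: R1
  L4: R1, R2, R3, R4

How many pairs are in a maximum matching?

3

Unit-capacity flow: source→left, listed edges, right→sink; max matching = max flow.
Augmenting path L1→R1 (+1); matched 1.
Augmenting path L4→R2 (+1); matched 2.
Augmenting path L2→R1→L1→R3 (+1); matched 3.
No augmenting path remains; maximum matching = 3.
König certificate: {L1, L4, R1} is a vertex cover of size 3 (every listed pair touches it), so no matching can be larger.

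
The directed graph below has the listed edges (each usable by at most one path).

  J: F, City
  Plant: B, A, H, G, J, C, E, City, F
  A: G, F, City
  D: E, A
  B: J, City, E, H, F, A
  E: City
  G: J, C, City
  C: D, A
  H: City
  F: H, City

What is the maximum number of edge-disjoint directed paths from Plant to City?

8

Assign every edge capacity 1; by Menger, the answer equals the max flow.
Path Plant→City (+1); total 1.
Path Plant→A→City (+1); total 2.
Path Plant→B→City (+1); total 3.
Path Plant→E→City (+1); total 4.
Path Plant→F→City (+1); total 5.
Path Plant→G→City (+1); total 6.
Path Plant→H→City (+1); total 7.
Path Plant→J→City (+1); total 8.
No residual Plant→City path; max flow = 8.
Certifying cut of size 8: {A→City, E→City, F→City, G→City, H→City, J→City, Plant→B, Plant→City}.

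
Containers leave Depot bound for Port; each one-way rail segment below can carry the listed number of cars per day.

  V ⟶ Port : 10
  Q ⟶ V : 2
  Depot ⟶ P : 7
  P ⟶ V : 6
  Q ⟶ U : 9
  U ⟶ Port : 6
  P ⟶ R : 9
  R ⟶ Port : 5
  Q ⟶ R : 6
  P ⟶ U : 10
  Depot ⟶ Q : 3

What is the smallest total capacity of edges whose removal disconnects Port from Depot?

Augment Depot→P→R→Port: bottleneck 5, flow now 5.
Augment Depot→P→U→Port: bottleneck 2, flow now 7.
Augment Depot→Q→U→Port: bottleneck 3, flow now 10.
No augmenting path remains; maximum flow = 10.
By max-flow min-cut, the minimum cut capacity equals the max flow.
In the residual graph, reachable from Depot: {Depot}.
Min-cut edges: Depot→P (7), Depot→Q (3); capacity 7 + 3 = 10.

10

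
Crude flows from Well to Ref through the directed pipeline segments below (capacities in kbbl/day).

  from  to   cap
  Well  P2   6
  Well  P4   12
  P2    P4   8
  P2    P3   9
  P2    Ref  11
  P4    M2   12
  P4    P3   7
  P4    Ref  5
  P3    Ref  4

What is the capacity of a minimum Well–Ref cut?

15

Augment Well→P2→Ref: bottleneck 6, flow now 6.
Augment Well→P4→Ref: bottleneck 5, flow now 11.
Augment Well→P4→P3→Ref: bottleneck 4, flow now 15.
No augmenting path remains; maximum flow = 15.
By max-flow min-cut, the minimum cut capacity equals the max flow.
In the residual graph, reachable from Well: {Well, P4, M2, P3}.
Min-cut edges: Well→P2 (6), P4→Ref (5), P3→Ref (4); capacity 6 + 5 + 4 = 15.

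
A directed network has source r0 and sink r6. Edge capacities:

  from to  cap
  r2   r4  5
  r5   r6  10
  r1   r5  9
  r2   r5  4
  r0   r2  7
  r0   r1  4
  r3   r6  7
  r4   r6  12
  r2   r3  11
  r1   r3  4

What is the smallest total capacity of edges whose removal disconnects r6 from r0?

Augment r0→r1→r3→r6: bottleneck 4, flow now 4.
Augment r0→r2→r3→r6: bottleneck 3, flow now 7.
Augment r0→r2→r4→r6: bottleneck 4, flow now 11.
No augmenting path remains; maximum flow = 11.
By max-flow min-cut, the minimum cut capacity equals the max flow.
In the residual graph, reachable from r0: {r0}.
Min-cut edges: r0→r1 (4), r0→r2 (7); capacity 4 + 7 = 11.

11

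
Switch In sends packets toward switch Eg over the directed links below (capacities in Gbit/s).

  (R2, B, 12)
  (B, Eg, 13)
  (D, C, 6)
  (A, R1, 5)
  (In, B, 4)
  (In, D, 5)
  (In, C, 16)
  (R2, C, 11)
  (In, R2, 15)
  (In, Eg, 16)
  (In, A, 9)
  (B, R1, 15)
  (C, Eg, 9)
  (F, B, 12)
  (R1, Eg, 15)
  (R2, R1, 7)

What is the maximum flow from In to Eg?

Augment In→Eg: bottleneck 16, flow now 16.
Augment In→B→Eg: bottleneck 4, flow now 20.
Augment In→C→Eg: bottleneck 9, flow now 29.
Augment In→A→R1→Eg: bottleneck 5, flow now 34.
Augment In→R2→B→Eg: bottleneck 9, flow now 43.
Augment In→R2→R1→Eg: bottleneck 6, flow now 49.
No augmenting path remains; maximum flow = 49.
In the residual graph, reachable from In: {In, D, A, C}.
Min-cut edges: In→R2 (15), In→B (4), In→Eg (16), A→R1 (5), C→Eg (9); capacity 15 + 4 + 16 + 5 + 9 = 49.
This cut is saturated, so no flow can exceed 49.

49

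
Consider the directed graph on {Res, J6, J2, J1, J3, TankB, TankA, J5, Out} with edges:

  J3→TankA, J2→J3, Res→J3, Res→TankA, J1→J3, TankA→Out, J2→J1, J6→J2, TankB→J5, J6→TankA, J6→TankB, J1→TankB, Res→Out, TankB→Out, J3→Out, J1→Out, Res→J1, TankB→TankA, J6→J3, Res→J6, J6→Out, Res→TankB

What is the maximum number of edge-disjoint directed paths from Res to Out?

6

Assign every edge capacity 1; by Menger, the answer equals the max flow.
Path Res→Out (+1); total 1.
Path Res→J6→Out (+1); total 2.
Path Res→J1→Out (+1); total 3.
Path Res→J3→Out (+1); total 4.
Path Res→TankB→Out (+1); total 5.
Path Res→TankA→Out (+1); total 6.
No residual Res→Out path; max flow = 6.
Certifying cut of size 6: {Res→J1, Res→J3, Res→J6, Res→Out, Res→TankA, Res→TankB}.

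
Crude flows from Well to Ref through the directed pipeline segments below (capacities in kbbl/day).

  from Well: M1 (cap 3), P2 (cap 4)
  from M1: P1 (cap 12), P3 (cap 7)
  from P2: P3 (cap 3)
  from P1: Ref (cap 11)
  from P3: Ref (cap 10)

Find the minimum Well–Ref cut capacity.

6

Augment Well→M1→P1→Ref: bottleneck 3, flow now 3.
Augment Well→P2→P3→Ref: bottleneck 3, flow now 6.
No augmenting path remains; maximum flow = 6.
By max-flow min-cut, the minimum cut capacity equals the max flow.
In the residual graph, reachable from Well: {Well, P2}.
Min-cut edges: Well→M1 (3), P2→P3 (3); capacity 3 + 3 = 6.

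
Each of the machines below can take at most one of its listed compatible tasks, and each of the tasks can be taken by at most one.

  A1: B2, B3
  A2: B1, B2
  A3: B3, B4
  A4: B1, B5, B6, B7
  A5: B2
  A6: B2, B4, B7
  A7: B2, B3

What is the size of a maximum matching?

6

Unit-capacity flow: source→left, listed edges, right→sink; max matching = max flow.
Augmenting path A1→B2 (+1); matched 1.
Augmenting path A2→B1 (+1); matched 2.
Augmenting path A3→B3 (+1); matched 3.
Augmenting path A4→B5 (+1); matched 4.
Augmenting path A6→B4 (+1); matched 5.
Augmenting path A7→B3→A3→B4→A6→B7 (+1); matched 6.
No augmenting path remains; maximum matching = 6.
König certificate: {A2, A3, A4, A6, B2, B3} is a vertex cover of size 6 (every listed pair touches it), so no matching can be larger.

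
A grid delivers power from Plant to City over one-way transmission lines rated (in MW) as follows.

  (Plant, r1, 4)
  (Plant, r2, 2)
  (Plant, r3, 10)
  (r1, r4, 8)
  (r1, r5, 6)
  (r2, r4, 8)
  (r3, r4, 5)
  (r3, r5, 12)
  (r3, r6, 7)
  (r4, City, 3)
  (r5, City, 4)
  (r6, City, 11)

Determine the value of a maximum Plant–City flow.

14

Augment Plant→r1→r4→City: bottleneck 3, flow now 3.
Augment Plant→r1→r5→City: bottleneck 1, flow now 4.
Augment Plant→r3→r5→City: bottleneck 3, flow now 7.
Augment Plant→r3→r6→City: bottleneck 7, flow now 14.
No augmenting path remains; maximum flow = 14.
In the residual graph, reachable from Plant: {Plant, r1, r2, r3, r4, r5}.
Min-cut edges: r3→r6 (7), r4→City (3), r5→City (4); capacity 7 + 3 + 4 = 14.
This cut is saturated, so no flow can exceed 14.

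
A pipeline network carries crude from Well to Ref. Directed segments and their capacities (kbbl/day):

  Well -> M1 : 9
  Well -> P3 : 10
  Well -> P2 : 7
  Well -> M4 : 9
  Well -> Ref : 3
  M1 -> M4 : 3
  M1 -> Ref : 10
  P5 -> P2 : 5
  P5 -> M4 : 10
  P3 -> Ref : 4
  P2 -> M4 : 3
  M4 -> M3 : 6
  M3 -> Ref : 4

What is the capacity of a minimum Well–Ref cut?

20

Augment Well→Ref: bottleneck 3, flow now 3.
Augment Well→M1→Ref: bottleneck 9, flow now 12.
Augment Well→P3→Ref: bottleneck 4, flow now 16.
Augment Well→M4→M3→Ref: bottleneck 4, flow now 20.
No augmenting path remains; maximum flow = 20.
By max-flow min-cut, the minimum cut capacity equals the max flow.
In the residual graph, reachable from Well: {Well, P3, P2, M4, M3}.
Min-cut edges: Well→M1 (9), Well→Ref (3), P3→Ref (4), M3→Ref (4); capacity 9 + 3 + 4 + 4 = 20.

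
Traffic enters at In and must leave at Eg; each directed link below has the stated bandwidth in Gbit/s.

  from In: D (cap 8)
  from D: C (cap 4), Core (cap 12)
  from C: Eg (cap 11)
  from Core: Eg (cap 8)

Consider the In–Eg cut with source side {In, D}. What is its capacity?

Edges leaving {In, D}: D→C (4), D→Core (12).
Cut capacity = 4 + 12 = 16.

16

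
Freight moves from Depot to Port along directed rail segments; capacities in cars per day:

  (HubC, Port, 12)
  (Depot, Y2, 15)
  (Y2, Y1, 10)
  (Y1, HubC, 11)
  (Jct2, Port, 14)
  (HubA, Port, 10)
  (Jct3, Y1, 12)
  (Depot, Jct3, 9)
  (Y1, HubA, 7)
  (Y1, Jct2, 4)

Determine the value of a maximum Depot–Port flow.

19

Augment Depot→Y2→Y1→HubC→Port: bottleneck 10, flow now 10.
Augment Depot→Jct3→Y1→HubC→Port: bottleneck 1, flow now 11.
Augment Depot→Jct3→Y1→Jct2→Port: bottleneck 4, flow now 15.
Augment Depot→Jct3→Y1→HubA→Port: bottleneck 4, flow now 19.
No augmenting path remains; maximum flow = 19.
In the residual graph, reachable from Depot: {Depot, Y2}.
Min-cut edges: Depot→Jct3 (9), Y2→Y1 (10); capacity 9 + 10 = 19.
This cut is saturated, so no flow can exceed 19.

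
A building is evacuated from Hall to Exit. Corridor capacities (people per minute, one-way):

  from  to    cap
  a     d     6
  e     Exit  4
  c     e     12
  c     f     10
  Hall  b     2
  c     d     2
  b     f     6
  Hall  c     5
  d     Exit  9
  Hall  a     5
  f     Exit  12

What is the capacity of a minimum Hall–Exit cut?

12

Augment Hall→a→d→Exit: bottleneck 5, flow now 5.
Augment Hall→b→f→Exit: bottleneck 2, flow now 7.
Augment Hall→c→d→Exit: bottleneck 2, flow now 9.
Augment Hall→c→e→Exit: bottleneck 3, flow now 12.
No augmenting path remains; maximum flow = 12.
By max-flow min-cut, the minimum cut capacity equals the max flow.
In the residual graph, reachable from Hall: {Hall}.
Min-cut edges: Hall→a (5), Hall→b (2), Hall→c (5); capacity 5 + 2 + 5 = 12.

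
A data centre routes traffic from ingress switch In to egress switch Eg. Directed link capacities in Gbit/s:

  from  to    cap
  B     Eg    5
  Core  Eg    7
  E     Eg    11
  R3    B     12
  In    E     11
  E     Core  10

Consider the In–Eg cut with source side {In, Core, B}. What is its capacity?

Edges leaving {In, Core, B}: In→E (11), Core→Eg (7), B→Eg (5).
Cut capacity = 11 + 7 + 5 = 23.

23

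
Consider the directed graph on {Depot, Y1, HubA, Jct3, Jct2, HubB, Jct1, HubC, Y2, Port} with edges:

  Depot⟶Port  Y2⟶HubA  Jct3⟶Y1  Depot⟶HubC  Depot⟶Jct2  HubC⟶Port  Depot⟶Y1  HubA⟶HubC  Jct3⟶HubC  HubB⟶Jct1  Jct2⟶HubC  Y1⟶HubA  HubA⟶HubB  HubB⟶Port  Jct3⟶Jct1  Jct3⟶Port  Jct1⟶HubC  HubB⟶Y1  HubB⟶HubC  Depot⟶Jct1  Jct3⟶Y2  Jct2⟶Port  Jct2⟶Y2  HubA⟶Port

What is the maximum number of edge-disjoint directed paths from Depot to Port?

Assign every edge capacity 1; by Menger, the answer equals the max flow.
Path Depot→Port (+1); total 1.
Path Depot→Jct2→Port (+1); total 2.
Path Depot→HubC→Port (+1); total 3.
Path Depot→Y1→HubA→Port (+1); total 4.
No residual Depot→Port path; max flow = 4.
Certifying cut of size 4: {Depot→Jct2, Depot→Port, Depot→Y1, HubC→Port}.

4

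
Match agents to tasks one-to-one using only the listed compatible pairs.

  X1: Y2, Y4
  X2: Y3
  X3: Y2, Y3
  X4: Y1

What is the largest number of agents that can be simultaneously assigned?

4

Unit-capacity flow: source→left, listed edges, right→sink; max matching = max flow.
Augmenting path X1→Y2 (+1); matched 1.
Augmenting path X2→Y3 (+1); matched 2.
Augmenting path X4→Y1 (+1); matched 3.
Augmenting path X3→Y2→X1→Y4 (+1); matched 4.
No augmenting path remains; maximum matching = 4.
König certificate: {X1, X2, X3, X4} is a vertex cover of size 4 (every listed pair touches it), so no matching can be larger.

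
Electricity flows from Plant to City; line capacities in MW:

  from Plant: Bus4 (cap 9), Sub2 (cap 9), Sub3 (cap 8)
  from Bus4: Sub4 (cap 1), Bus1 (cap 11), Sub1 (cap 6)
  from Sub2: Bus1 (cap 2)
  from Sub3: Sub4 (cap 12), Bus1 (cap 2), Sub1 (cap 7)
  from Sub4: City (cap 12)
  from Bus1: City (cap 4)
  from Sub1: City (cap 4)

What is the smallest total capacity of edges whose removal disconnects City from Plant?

17

Augment Plant→Bus4→Sub4→City: bottleneck 1, flow now 1.
Augment Plant→Bus4→Bus1→City: bottleneck 4, flow now 5.
Augment Plant→Bus4→Sub1→City: bottleneck 4, flow now 9.
Augment Plant→Sub3→Sub4→City: bottleneck 8, flow now 17.
No augmenting path remains; maximum flow = 17.
By max-flow min-cut, the minimum cut capacity equals the max flow.
In the residual graph, reachable from Plant: {Plant, Bus4, Sub2, Bus1, Sub1}.
Min-cut edges: Plant→Sub3 (8), Bus4→Sub4 (1), Bus1→City (4), Sub1→City (4); capacity 8 + 1 + 4 + 4 = 17.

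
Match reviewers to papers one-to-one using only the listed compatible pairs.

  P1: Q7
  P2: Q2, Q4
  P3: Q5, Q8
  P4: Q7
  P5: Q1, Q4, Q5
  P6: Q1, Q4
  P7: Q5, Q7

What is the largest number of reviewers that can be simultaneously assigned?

6

Unit-capacity flow: source→left, listed edges, right→sink; max matching = max flow.
Augmenting path P1→Q7 (+1); matched 1.
Augmenting path P2→Q2 (+1); matched 2.
Augmenting path P3→Q5 (+1); matched 3.
Augmenting path P5→Q1 (+1); matched 4.
Augmenting path P6→Q4 (+1); matched 5.
Augmenting path P7→Q5→P3→Q8 (+1); matched 6.
No augmenting path remains; maximum matching = 6.
König certificate: {P2, P3, P5, P6, P7, Q7} is a vertex cover of size 6 (every listed pair touches it), so no matching can be larger.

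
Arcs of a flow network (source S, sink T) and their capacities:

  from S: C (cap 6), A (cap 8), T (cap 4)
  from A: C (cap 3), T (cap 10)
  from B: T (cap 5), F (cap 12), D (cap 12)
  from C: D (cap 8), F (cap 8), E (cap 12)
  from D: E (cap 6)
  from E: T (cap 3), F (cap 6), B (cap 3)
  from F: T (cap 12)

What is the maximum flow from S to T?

Augment S→T: bottleneck 4, flow now 4.
Augment S→A→T: bottleneck 8, flow now 12.
Augment S→C→E→T: bottleneck 3, flow now 15.
Augment S→C→F→T: bottleneck 3, flow now 18.
No augmenting path remains; maximum flow = 18.
In the residual graph, reachable from S: {S}.
Min-cut edges: S→A (8), S→C (6), S→T (4); capacity 8 + 6 + 4 = 18.
This cut is saturated, so no flow can exceed 18.

18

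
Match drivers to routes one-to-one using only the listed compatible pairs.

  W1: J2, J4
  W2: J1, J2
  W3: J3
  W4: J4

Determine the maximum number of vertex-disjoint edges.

Unit-capacity flow: source→left, listed edges, right→sink; max matching = max flow.
Augmenting path W1→J2 (+1); matched 1.
Augmenting path W2→J1 (+1); matched 2.
Augmenting path W3→J3 (+1); matched 3.
Augmenting path W4→J4 (+1); matched 4.
No augmenting path remains; maximum matching = 4.
König certificate: {W1, W2, W3, W4} is a vertex cover of size 4 (every listed pair touches it), so no matching can be larger.

4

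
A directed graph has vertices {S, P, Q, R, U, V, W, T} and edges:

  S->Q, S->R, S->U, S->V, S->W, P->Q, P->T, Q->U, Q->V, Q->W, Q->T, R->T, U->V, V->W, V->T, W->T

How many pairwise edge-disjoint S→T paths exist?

4

Assign every edge capacity 1; by Menger, the answer equals the max flow.
Path S→Q→T (+1); total 1.
Path S→R→T (+1); total 2.
Path S→V→T (+1); total 3.
Path S→W→T (+1); total 4.
No residual S→T path; max flow = 4.
Certifying cut of size 4: {S→Q, S→R, V→T, W→T}.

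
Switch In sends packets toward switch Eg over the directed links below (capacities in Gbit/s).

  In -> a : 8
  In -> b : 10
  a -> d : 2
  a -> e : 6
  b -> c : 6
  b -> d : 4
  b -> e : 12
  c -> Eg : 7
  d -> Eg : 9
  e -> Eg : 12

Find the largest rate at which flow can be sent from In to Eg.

18

Augment In→a→d→Eg: bottleneck 2, flow now 2.
Augment In→a→e→Eg: bottleneck 6, flow now 8.
Augment In→b→c→Eg: bottleneck 6, flow now 14.
Augment In→b→d→Eg: bottleneck 4, flow now 18.
No augmenting path remains; maximum flow = 18.
In the residual graph, reachable from In: {In}.
Min-cut edges: In→a (8), In→b (10); capacity 8 + 10 = 18.
This cut is saturated, so no flow can exceed 18.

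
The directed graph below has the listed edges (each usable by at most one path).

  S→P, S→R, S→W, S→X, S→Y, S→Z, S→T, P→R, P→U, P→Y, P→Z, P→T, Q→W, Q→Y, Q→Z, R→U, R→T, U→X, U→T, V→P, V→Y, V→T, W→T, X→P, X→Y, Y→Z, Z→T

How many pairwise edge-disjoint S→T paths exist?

Assign every edge capacity 1; by Menger, the answer equals the max flow.
Path S→T (+1); total 1.
Path S→P→T (+1); total 2.
Path S→R→T (+1); total 3.
Path S→W→T (+1); total 4.
Path S→Z→T (+1); total 5.
Path S→X→P→U→T (+1); total 6.
No residual S→T path; max flow = 6.
Certifying cut of size 6: {S→P, S→R, S→T, S→W, S→X, Z→T}.

6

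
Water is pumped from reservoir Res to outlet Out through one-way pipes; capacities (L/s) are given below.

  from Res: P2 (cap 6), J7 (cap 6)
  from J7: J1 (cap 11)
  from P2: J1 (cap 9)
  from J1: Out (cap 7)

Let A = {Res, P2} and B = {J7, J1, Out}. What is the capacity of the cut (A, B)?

15

Edges leaving {Res, P2}: Res→J7 (6), P2→J1 (9).
Cut capacity = 6 + 9 = 15.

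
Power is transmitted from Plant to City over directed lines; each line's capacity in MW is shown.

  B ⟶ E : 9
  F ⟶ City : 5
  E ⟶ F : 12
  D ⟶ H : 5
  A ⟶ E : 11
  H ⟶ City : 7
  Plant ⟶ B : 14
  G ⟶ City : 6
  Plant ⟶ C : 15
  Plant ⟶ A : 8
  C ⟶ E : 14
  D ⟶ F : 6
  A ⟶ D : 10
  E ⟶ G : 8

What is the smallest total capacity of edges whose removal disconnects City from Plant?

16

Augment Plant→A→D→F→City: bottleneck 5, flow now 5.
Augment Plant→A→D→H→City: bottleneck 3, flow now 8.
Augment Plant→B→E→G→City: bottleneck 6, flow now 14.
Augment Plant→B→E→F→D→H→City: bottleneck 2, flow now 16. (uses reverse residual edge)
No augmenting path remains; maximum flow = 16.
By max-flow min-cut, the minimum cut capacity equals the max flow.
In the residual graph, reachable from Plant: {Plant, A, B, C, D, E, F, G}.
Min-cut edges: D→H (5), F→City (5), G→City (6); capacity 5 + 5 + 6 = 16.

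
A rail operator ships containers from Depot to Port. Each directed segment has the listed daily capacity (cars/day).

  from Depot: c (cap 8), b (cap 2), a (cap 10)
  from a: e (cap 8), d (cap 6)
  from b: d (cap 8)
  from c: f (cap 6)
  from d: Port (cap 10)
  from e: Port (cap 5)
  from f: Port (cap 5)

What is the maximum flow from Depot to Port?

Augment Depot→a→d→Port: bottleneck 6, flow now 6.
Augment Depot→a→e→Port: bottleneck 4, flow now 10.
Augment Depot→b→d→Port: bottleneck 2, flow now 12.
Augment Depot→c→f→Port: bottleneck 5, flow now 17.
No augmenting path remains; maximum flow = 17.
In the residual graph, reachable from Depot: {Depot, c, f}.
Min-cut edges: Depot→a (10), Depot→b (2), f→Port (5); capacity 10 + 2 + 5 = 17.
This cut is saturated, so no flow can exceed 17.

17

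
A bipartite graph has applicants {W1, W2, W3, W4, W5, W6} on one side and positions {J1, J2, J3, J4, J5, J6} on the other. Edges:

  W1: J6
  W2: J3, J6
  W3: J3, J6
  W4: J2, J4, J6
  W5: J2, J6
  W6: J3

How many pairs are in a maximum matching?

Unit-capacity flow: source→left, listed edges, right→sink; max matching = max flow.
Augmenting path W1→J6 (+1); matched 1.
Augmenting path W2→J3 (+1); matched 2.
Augmenting path W4→J2 (+1); matched 3.
Augmenting path W5→J2→W4→J4 (+1); matched 4.
No augmenting path remains; maximum matching = 4.
König certificate: {W4, W5, J3, J6} is a vertex cover of size 4 (every listed pair touches it), so no matching can be larger.

4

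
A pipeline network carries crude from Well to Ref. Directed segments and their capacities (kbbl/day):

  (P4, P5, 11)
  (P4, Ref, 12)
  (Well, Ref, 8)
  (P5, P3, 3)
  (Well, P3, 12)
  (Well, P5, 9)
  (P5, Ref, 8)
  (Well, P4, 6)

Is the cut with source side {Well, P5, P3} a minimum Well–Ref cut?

Yes — it is a minimum cut (capacity 22).

Given cut capacity: 6 + 8 + 8 = 22.
Augment Well→Ref: bottleneck 8, flow now 8.
Augment Well→P4→Ref: bottleneck 6, flow now 14.
Augment Well→P5→Ref: bottleneck 8, flow now 22.
No augmenting path remains; maximum flow = 22.
Cut capacity 22 equals the max flow, so it is a minimum cut.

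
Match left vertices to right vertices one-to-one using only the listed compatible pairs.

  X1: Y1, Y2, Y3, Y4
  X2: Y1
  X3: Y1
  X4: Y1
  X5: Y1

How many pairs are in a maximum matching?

2

Unit-capacity flow: source→left, listed edges, right→sink; max matching = max flow.
Augmenting path X1→Y1 (+1); matched 1.
Augmenting path X2→Y1→X1→Y2 (+1); matched 2.
No augmenting path remains; maximum matching = 2.
König certificate: {X1, Y1} is a vertex cover of size 2 (every listed pair touches it), so no matching can be larger.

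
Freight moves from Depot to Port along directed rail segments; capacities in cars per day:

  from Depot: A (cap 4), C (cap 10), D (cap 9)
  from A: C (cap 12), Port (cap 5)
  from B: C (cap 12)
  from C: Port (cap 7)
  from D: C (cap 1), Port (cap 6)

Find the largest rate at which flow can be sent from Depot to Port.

17

Augment Depot→A→Port: bottleneck 4, flow now 4.
Augment Depot→C→Port: bottleneck 7, flow now 11.
Augment Depot→D→Port: bottleneck 6, flow now 17.
No augmenting path remains; maximum flow = 17.
In the residual graph, reachable from Depot: {Depot, C, D}.
Min-cut edges: Depot→A (4), C→Port (7), D→Port (6); capacity 4 + 7 + 6 = 17.
This cut is saturated, so no flow can exceed 17.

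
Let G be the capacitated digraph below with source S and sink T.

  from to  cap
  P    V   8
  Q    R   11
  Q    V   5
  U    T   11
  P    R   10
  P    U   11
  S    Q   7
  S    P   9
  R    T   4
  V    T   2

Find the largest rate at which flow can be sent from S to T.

15

Augment S→P→R→T: bottleneck 4, flow now 4.
Augment S→P→U→T: bottleneck 5, flow now 9.
Augment S→Q→V→T: bottleneck 2, flow now 11.
Augment S→Q→R→P→U→T: bottleneck 4, flow now 15. (uses reverse residual edge)
No augmenting path remains; maximum flow = 15.
In the residual graph, reachable from S: {S, Q, R, V}.
Min-cut edges: S→P (9), R→T (4), V→T (2); capacity 9 + 4 + 2 = 15.
This cut is saturated, so no flow can exceed 15.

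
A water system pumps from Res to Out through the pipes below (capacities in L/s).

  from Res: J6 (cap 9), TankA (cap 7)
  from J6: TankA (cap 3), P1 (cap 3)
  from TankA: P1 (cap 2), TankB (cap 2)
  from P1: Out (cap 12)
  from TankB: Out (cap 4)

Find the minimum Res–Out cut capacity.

Augment Res→J6→P1→Out: bottleneck 3, flow now 3.
Augment Res→TankA→P1→Out: bottleneck 2, flow now 5.
Augment Res→TankA→TankB→Out: bottleneck 2, flow now 7.
No augmenting path remains; maximum flow = 7.
By max-flow min-cut, the minimum cut capacity equals the max flow.
In the residual graph, reachable from Res: {Res, J6, TankA}.
Min-cut edges: J6→P1 (3), TankA→P1 (2), TankA→TankB (2); capacity 3 + 2 + 2 = 7.

7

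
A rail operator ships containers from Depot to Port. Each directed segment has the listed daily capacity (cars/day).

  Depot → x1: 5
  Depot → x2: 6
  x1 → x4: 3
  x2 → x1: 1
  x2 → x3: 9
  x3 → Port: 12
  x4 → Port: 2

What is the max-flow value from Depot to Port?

Augment Depot→x1→x4→Port: bottleneck 2, flow now 2.
Augment Depot→x2→x3→Port: bottleneck 6, flow now 8.
No augmenting path remains; maximum flow = 8.
In the residual graph, reachable from Depot: {Depot, x1, x4}.
Min-cut edges: Depot→x2 (6), x4→Port (2); capacity 6 + 2 = 8.
This cut is saturated, so no flow can exceed 8.

8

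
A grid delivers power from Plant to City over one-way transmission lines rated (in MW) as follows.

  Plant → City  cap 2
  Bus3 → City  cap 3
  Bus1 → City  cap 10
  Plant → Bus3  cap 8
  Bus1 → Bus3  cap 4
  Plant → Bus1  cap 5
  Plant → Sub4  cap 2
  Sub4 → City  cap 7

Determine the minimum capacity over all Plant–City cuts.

12

Augment Plant→City: bottleneck 2, flow now 2.
Augment Plant→Sub4→City: bottleneck 2, flow now 4.
Augment Plant→Bus1→City: bottleneck 5, flow now 9.
Augment Plant→Bus3→City: bottleneck 3, flow now 12.
No augmenting path remains; maximum flow = 12.
By max-flow min-cut, the minimum cut capacity equals the max flow.
In the residual graph, reachable from Plant: {Plant, Bus3}.
Min-cut edges: Plant→Sub4 (2), Plant→Bus1 (5), Plant→City (2), Bus3→City (3); capacity 2 + 5 + 2 + 3 = 12.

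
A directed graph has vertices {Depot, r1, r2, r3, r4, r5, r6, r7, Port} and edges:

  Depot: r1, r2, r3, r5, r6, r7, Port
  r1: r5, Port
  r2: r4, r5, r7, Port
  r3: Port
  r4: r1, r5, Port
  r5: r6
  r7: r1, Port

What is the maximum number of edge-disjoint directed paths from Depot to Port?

Assign every edge capacity 1; by Menger, the answer equals the max flow.
Path Depot→Port (+1); total 1.
Path Depot→r1→Port (+1); total 2.
Path Depot→r2→Port (+1); total 3.
Path Depot→r3→Port (+1); total 4.
Path Depot→r7→Port (+1); total 5.
No residual Depot→Port path; max flow = 5.
Certifying cut of size 5: {Depot→Port, Depot→r1, Depot→r2, Depot→r3, Depot→r7}.

5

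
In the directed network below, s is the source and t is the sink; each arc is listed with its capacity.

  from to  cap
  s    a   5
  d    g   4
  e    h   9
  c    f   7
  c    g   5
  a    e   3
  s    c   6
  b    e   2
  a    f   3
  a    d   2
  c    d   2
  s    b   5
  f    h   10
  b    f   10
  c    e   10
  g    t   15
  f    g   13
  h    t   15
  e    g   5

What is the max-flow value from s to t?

16

Augment s→c→g→t: bottleneck 5, flow now 5.
Augment s→a→d→g→t: bottleneck 2, flow now 7.
Augment s→a→e→g→t: bottleneck 3, flow now 10.
Augment s→b→e→g→t: bottleneck 2, flow now 12.
Augment s→b→f→g→t: bottleneck 3, flow now 15.
Augment s→c→e→h→t: bottleneck 1, flow now 16.
No augmenting path remains; maximum flow = 16.
In the residual graph, reachable from s: {s}.
Min-cut edges: s→a (5), s→b (5), s→c (6); capacity 5 + 5 + 6 = 16.
This cut is saturated, so no flow can exceed 16.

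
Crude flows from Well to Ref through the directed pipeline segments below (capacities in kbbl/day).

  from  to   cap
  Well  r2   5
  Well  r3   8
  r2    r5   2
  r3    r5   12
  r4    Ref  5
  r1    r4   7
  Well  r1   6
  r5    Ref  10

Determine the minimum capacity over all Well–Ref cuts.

Augment Well→r1→r4→Ref: bottleneck 5, flow now 5.
Augment Well→r2→r5→Ref: bottleneck 2, flow now 7.
Augment Well→r3→r5→Ref: bottleneck 8, flow now 15.
No augmenting path remains; maximum flow = 15.
By max-flow min-cut, the minimum cut capacity equals the max flow.
In the residual graph, reachable from Well: {Well, r1, r2, r4}.
Min-cut edges: Well→r3 (8), r2→r5 (2), r4→Ref (5); capacity 8 + 2 + 5 = 15.

15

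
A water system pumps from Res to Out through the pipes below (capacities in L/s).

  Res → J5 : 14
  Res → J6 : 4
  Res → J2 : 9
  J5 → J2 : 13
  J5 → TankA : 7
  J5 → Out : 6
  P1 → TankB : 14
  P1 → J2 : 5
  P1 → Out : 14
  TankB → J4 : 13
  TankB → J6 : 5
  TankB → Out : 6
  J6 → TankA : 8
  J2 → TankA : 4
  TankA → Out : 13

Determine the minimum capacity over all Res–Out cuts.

19

Augment Res→J5→Out: bottleneck 6, flow now 6.
Augment Res→J5→TankA→Out: bottleneck 7, flow now 13.
Augment Res→J6→TankA→Out: bottleneck 4, flow now 17.
Augment Res→J2→TankA→Out: bottleneck 2, flow now 19.
No augmenting path remains; maximum flow = 19.
By max-flow min-cut, the minimum cut capacity equals the max flow.
In the residual graph, reachable from Res: {Res, J5, J6, J2, TankA}.
Min-cut edges: J5→Out (6), TankA→Out (13); capacity 6 + 13 = 19.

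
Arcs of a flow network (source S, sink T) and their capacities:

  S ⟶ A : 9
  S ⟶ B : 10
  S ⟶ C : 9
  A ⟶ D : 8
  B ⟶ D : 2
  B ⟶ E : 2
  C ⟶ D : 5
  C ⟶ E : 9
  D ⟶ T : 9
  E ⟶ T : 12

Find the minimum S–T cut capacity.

Augment S→A→D→T: bottleneck 8, flow now 8.
Augment S→B→D→T: bottleneck 1, flow now 9.
Augment S→B→E→T: bottleneck 2, flow now 11.
Augment S→C→E→T: bottleneck 9, flow now 20.
No augmenting path remains; maximum flow = 20.
By max-flow min-cut, the minimum cut capacity equals the max flow.
In the residual graph, reachable from S: {S, A, B, D}.
Min-cut edges: S→C (9), B→E (2), D→T (9); capacity 9 + 2 + 9 = 20.

20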